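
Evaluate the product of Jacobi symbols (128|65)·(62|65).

-1

By multiplicativity, (128·62|65) = (128|65)·(62|65).
First factor (128|65):
Reduce the numerator: 128 ≡ 63 (mod 65), so (128|65) = (63|65).
65 ≡ 1 (mod 4), so quadratic reciprocity gives (63|65) = (65|63). Reduce: 65 ≡ 2 (mod 63). Now have (2|63).
Factor out 2: 2 = 2. Since 63 ≡ 7 (mod 8), (2|63) = +1. Now have (1|63).
(1|63) = 1. Collecting the sign factors: 1.
Second factor (62|65):
Factor out 2: 62 = 2·31. Since 65 ≡ 1 (mod 8), (2|65) = +1. Now have (31|65).
65 ≡ 1 (mod 4), so quadratic reciprocity gives (31|65) = (65|31). Reduce: 65 ≡ 3 (mod 31). Now have (3|31).
Both 3 ≡ 3 and 31 ≡ 3 (mod 4), so reciprocity gives (3|31) = -(31|3). Reduce: 31 ≡ 1 (mod 3). Now have -(1|3).
(1|3) = 1. Collecting the sign factors: -1.
Product: (1)·(-1) = -1.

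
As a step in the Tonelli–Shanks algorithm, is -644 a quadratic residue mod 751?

Pull out -1: (-644/751) = (-1/751)·(644/751). Since 751 ≡ 3 (mod 4), (-1/751) = -1. Now have -(644/751).
Factor out 2: 644 = 2^2·161. Since 751 ≡ 7 (mod 8), (2/751) = +1, and (2/751)^2 = +1. Now have -(161/751).
161 ≡ 1 (mod 4), so quadratic reciprocity gives (161/751) = (751/161). Reduce: 751 ≡ 107 (mod 161). Now have -(107/161).
161 ≡ 1 (mod 4), so quadratic reciprocity gives (107/161) = (161/107). Reduce: 161 ≡ 54 (mod 107). Now have -(54/107).
Factor out 2: 54 = 2·27. Since 107 ≡ 3 (mod 8), (2/107) = -1. Now have (27/107).
Both 27 ≡ 3 and 107 ≡ 3 (mod 4), so reciprocity gives (27/107) = -(107/27). Reduce: 107 ≡ 26 (mod 27). Now have -(26/27).
Factor out 2: 26 = 2·13. Since 27 ≡ 3 (mod 8), (2/27) = -1. Now have (13/27).
13 ≡ 1 (mod 4), so quadratic reciprocity gives (13/27) = (27/13). Reduce: 27 ≡ 1 (mod 13). Now have (1/13).
(1/13) = 1. Collecting the sign factors: 1.
(-644/751) = 1, and 751 is prime, so -644 is a quadratic residue mod 751.

yes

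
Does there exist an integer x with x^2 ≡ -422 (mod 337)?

Pull out -1: (-422/337) = (-1/337)·(422/337). Since 337 ≡ 1 (mod 4), (-1/337) = +1. Now have (422/337).
Reduce the numerator: 422 ≡ 85 (mod 337), so (422/337) = (85/337).
85 ≡ 1 (mod 4), so quadratic reciprocity gives (85/337) = (337/85). Reduce: 337 ≡ 82 (mod 85). Now have (82/85).
Factor out 2: 82 = 2·41. Since 85 ≡ 5 (mod 8), (2/85) = -1. Now have -(41/85).
41 ≡ 1 (mod 4), so quadratic reciprocity gives (41/85) = (85/41). Reduce: 85 ≡ 3 (mod 41). Now have -(3/41).
41 ≡ 1 (mod 4), so quadratic reciprocity gives (3/41) = (41/3). Reduce: 41 ≡ 2 (mod 3). Now have -(2/3).
Factor out 2: 2 = 2. Since 3 ≡ 3 (mod 8), (2/3) = -1. Now have (1/3).
(1/3) = 1. Collecting the sign factors: 1.
The Legendre symbol is 1, so x^2 ≡ -422 (mod 337) has solution.

yes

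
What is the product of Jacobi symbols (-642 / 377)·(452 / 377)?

By multiplicativity, (-642·452 / 377) = (-642 / 377)·(452 / 377).
First factor (-642 / 377):
(-642 / 377)
  = (642 / 377)    [377 ≡ 1 mod 4 ⇒ (-1 / 377) = +1]
  = (265 / 377)    [642 ≡ 265 mod 377]
  = (377 / 265)    [QR: 265 ≡ 1 mod 4, sign kept]
  = (112 / 265)    [377 ≡ 112 mod 265]
  = (7 / 265)    [265 ≡ 1 mod 8 ⇒ (2 / 265)^4 = +1]
  = (265 / 7)    [QR: 265 ≡ 1 mod 4, sign kept]
  = (6 / 7)    [265 ≡ 6 mod 7]
  = (3 / 7)    [7 ≡ 7 mod 8 ⇒ (2 / 7) = +1]
  = -(7 / 3)    [QR: both ≡ 3 mod 4, sign flips]
  = -(1 / 3)    [7 ≡ 1 mod 3]
  = -1    [(1 / 3) = 1]
Second factor (452 / 377):
(452 / 377)
  = (75 / 377)    [452 ≡ 75 mod 377]
  = (377 / 75)    [QR: 377 ≡ 1 mod 4, sign kept]
  = (2 / 75)    [377 ≡ 2 mod 75]
  = -(1 / 75)    [75 ≡ 3 mod 8 ⇒ (2 / 75) = -1]
  = -1    [(1 / 75) = 1]
Product: (-1)·(-1) = 1.

1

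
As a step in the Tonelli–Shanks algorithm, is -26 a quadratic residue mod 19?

(-26|19)
  = (12|19)    [-26 ≡ 12 mod 19]
  = (3|19)    [19 ≡ 3 mod 8 ⇒ (2|19)^2 = +1]
  = -(19|3)    [QR: both ≡ 3 mod 4, sign flips]
  = -(1|3)    [19 ≡ 1 mod 3]
  = -1    [(1|3) = 1]
The Legendre symbol is -1, so x^2 ≡ -26 (mod 19) has no solution.

no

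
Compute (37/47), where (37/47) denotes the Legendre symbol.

(37/47)
  = (47/37)    [QR: 37 ≡ 1 mod 4, sign kept]
  = (10/37)    [47 ≡ 10 mod 37]
  = -(5/37)    [37 ≡ 5 mod 8 ⇒ (2/37) = -1]
  = -(37/5)    [QR: 5 ≡ 1 mod 4, sign kept]
  = -(2/5)    [37 ≡ 2 mod 5]
  = (1/5)    [5 ≡ 5 mod 8 ⇒ (2/5) = -1]
  = 1    [(1/5) = 1]

1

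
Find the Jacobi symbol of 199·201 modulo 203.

By multiplicativity, (199·201 / 203) = (199 / 203)·(201 / 203).
First factor (199 / 203):
Both 199 ≡ 3 and 203 ≡ 3 (mod 4), so reciprocity gives (199 / 203) = -(203 / 199). Reduce: 203 ≡ 4 (mod 199). Now have -(4 / 199).
Factor out 2: 4 = 2^2. Since 199 ≡ 7 (mod 8), (2 / 199) = +1, and (2 / 199)^2 = +1. Now have -(1 / 199).
(1 / 199) = 1. Collecting the sign factors: -1.
Second factor (201 / 203):
201 ≡ 1 (mod 4), so quadratic reciprocity gives (201 / 203) = (203 / 201). Reduce: 203 ≡ 2 (mod 201). Now have (2 / 201).
Factor out 2: 2 = 2. Since 201 ≡ 1 (mod 8), (2 / 201) = +1. Now have (1 / 201).
(1 / 201) = 1. Collecting the sign factors: 1.
Product: (-1)·(1) = -1.

-1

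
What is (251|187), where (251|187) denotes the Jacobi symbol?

(251|187)
  = (64|187)    [251 ≡ 64 mod 187]
  = (1|187)    [187 ≡ 3 mod 8 ⇒ (2|187)^6 = +1]
  = 1    [(1|187) = 1]

1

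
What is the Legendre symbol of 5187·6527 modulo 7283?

1

By multiplicativity, (5187·6527/7283) = (5187/7283)·(6527/7283).
First factor (5187/7283):
Both 5187 ≡ 3 and 7283 ≡ 3 (mod 4), so reciprocity gives (5187/7283) = -(7283/5187). Reduce: 7283 ≡ 2096 (mod 5187). Now have -(2096/5187).
Factor out 2: 2096 = 2^4·131. Since 5187 ≡ 3 (mod 8), (2/5187) = -1, and (2/5187)^4 = +1. Now have -(131/5187).
Both 131 ≡ 3 and 5187 ≡ 3 (mod 4), so reciprocity gives (131/5187) = -(5187/131). Reduce: 5187 ≡ 78 (mod 131). Now have (78/131).
Factor out 2: 78 = 2·39. Since 131 ≡ 3 (mod 8), (2/131) = -1. Now have -(39/131).
Both 39 ≡ 3 and 131 ≡ 3 (mod 4), so reciprocity gives (39/131) = -(131/39). Reduce: 131 ≡ 14 (mod 39). Now have (14/39).
Factor out 2: 14 = 2·7. Since 39 ≡ 7 (mod 8), (2/39) = +1. Now have (7/39).
Both 7 ≡ 3 and 39 ≡ 3 (mod 4), so reciprocity gives (7/39) = -(39/7). Reduce: 39 ≡ 4 (mod 7). Now have -(4/7).
Factor out 2: 4 = 2^2. Since 7 ≡ 7 (mod 8), (2/7) = +1, and (2/7)^2 = +1. Now have -(1/7).
(1/7) = 1. Collecting the sign factors: -1.
Second factor (6527/7283):
Both 6527 ≡ 3 and 7283 ≡ 3 (mod 4), so reciprocity gives (6527/7283) = -(7283/6527). Reduce: 7283 ≡ 756 (mod 6527). Now have -(756/6527).
Factor out 2: 756 = 2^2·189. Since 6527 ≡ 7 (mod 8), (2/6527) = +1, and (2/6527)^2 = +1. Now have -(189/6527).
189 ≡ 1 (mod 4), so quadratic reciprocity gives (189/6527) = (6527/189). Reduce: 6527 ≡ 101 (mod 189). Now have -(101/189).
101 ≡ 1 (mod 4), so quadratic reciprocity gives (101/189) = (189/101). Reduce: 189 ≡ 88 (mod 101). Now have -(88/101).
Factor out 2: 88 = 2^3·11. Since 101 ≡ 5 (mod 8), (2/101) = -1, and (2/101)^3 = -1. Now have (11/101).
101 ≡ 1 (mod 4), so quadratic reciprocity gives (11/101) = (101/11). Reduce: 101 ≡ 2 (mod 11). Now have (2/11).
Factor out 2: 2 = 2. Since 11 ≡ 3 (mod 8), (2/11) = -1. Now have -(1/11).
(1/11) = 1. Collecting the sign factors: -1.
Product: (-1)·(-1) = 1.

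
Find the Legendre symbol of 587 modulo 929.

1

(587/929)
  = (929/587)    [QR: 929 ≡ 1 mod 4, sign kept]
  = (342/587)    [929 ≡ 342 mod 587]
  = -(171/587)    [587 ≡ 3 mod 8 ⇒ (2/587) = -1]
  = (587/171)    [QR: both ≡ 3 mod 4, sign flips]
  = (74/171)    [587 ≡ 74 mod 171]
  = -(37/171)    [171 ≡ 3 mod 8 ⇒ (2/171) = -1]
  = -(171/37)    [QR: 37 ≡ 1 mod 4, sign kept]
  = -(23/37)    [171 ≡ 23 mod 37]
  = -(37/23)    [QR: 37 ≡ 1 mod 4, sign kept]
  = -(14/23)    [37 ≡ 14 mod 23]
  = -(7/23)    [23 ≡ 7 mod 8 ⇒ (2/23) = +1]
  = (23/7)    [QR: both ≡ 3 mod 4, sign flips]
  = (2/7)    [23 ≡ 2 mod 7]
  = (1/7)    [7 ≡ 7 mod 8 ⇒ (2/7) = +1]
  = 1    [(1/7) = 1]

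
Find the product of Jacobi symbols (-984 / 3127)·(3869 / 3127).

By multiplicativity, (-984·3869 / 3127) = (-984 / 3127)·(3869 / 3127).
First factor (-984 / 3127):
Pull out -1: (-984 / 3127) = (-1 / 3127)·(984 / 3127). Since 3127 ≡ 3 (mod 4), (-1 / 3127) = -1. Now have -(984 / 3127).
Factor out 2: 984 = 2^3·123. Since 3127 ≡ 7 (mod 8), (2 / 3127) = +1, and (2 / 3127)^3 = +1. Now have -(123 / 3127).
Both 123 ≡ 3 and 3127 ≡ 3 (mod 4), so reciprocity gives (123 / 3127) = -(3127 / 123). Reduce: 3127 ≡ 52 (mod 123). Now have (52 / 123).
Factor out 2: 52 = 2^2·13. Since 123 ≡ 3 (mod 8), (2 / 123) = -1, and (2 / 123)^2 = +1. Now have (13 / 123).
13 ≡ 1 (mod 4), so quadratic reciprocity gives (13 / 123) = (123 / 13). Reduce: 123 ≡ 6 (mod 13). Now have (6 / 13).
Factor out 2: 6 = 2·3. Since 13 ≡ 5 (mod 8), (2 / 13) = -1. Now have -(3 / 13).
13 ≡ 1 (mod 4), so quadratic reciprocity gives (3 / 13) = (13 / 3). Reduce: 13 ≡ 1 (mod 3). Now have -(1 / 3).
(1 / 3) = 1. Collecting the sign factors: -1.
Second factor (3869 / 3127):
Reduce the numerator: 3869 ≡ 742 (mod 3127), so (3869 / 3127) = (742 / 3127).
Factor out 2: 742 = 2·371. Since 3127 ≡ 7 (mod 8), (2 / 3127) = +1. Now have (371 / 3127).
Both 371 ≡ 3 and 3127 ≡ 3 (mod 4), so reciprocity gives (371 / 3127) = -(3127 / 371). Reduce: 3127 ≡ 159 (mod 371). Now have -(159 / 371).
Both 159 ≡ 3 and 371 ≡ 3 (mod 4), so reciprocity gives (159 / 371) = -(371 / 159). Reduce: 371 ≡ 53 (mod 159). Now have (53 / 159).
53 ≡ 1 (mod 4), so quadratic reciprocity gives (53 / 159) = (159 / 53). Reduce: 159 ≡ 0 (mod 53). Now have (0 / 53).
The numerator is now 0 with denominator 53 > 1: the symbol is 0.
Product: (-1)·(0) = 0.

0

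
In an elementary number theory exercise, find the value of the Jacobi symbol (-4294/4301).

-1

(-4294/4301)
  = (7/4301)    [-4294 ≡ 7 mod 4301]
  = (4301/7)    [QR: 4301 ≡ 1 mod 4, sign kept]
  = (3/7)    [4301 ≡ 3 mod 7]
  = -(7/3)    [QR: both ≡ 3 mod 4, sign flips]
  = -(1/3)    [7 ≡ 1 mod 3]
  = -1    [(1/3) = 1]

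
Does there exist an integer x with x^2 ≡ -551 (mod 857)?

Pull out -1: (-551/857) = (-1/857)·(551/857). Since 857 ≡ 1 (mod 4), (-1/857) = +1. Now have (551/857).
857 ≡ 1 (mod 4), so quadratic reciprocity gives (551/857) = (857/551). Reduce: 857 ≡ 306 (mod 551). Now have (306/551).
Factor out 2: 306 = 2·153. Since 551 ≡ 7 (mod 8), (2/551) = +1. Now have (153/551).
153 ≡ 1 (mod 4), so quadratic reciprocity gives (153/551) = (551/153). Reduce: 551 ≡ 92 (mod 153). Now have (92/153).
Factor out 2: 92 = 2^2·23. Since 153 ≡ 1 (mod 8), (2/153) = +1, and (2/153)^2 = +1. Now have (23/153).
153 ≡ 1 (mod 4), so quadratic reciprocity gives (23/153) = (153/23). Reduce: 153 ≡ 15 (mod 23). Now have (15/23).
Both 15 ≡ 3 and 23 ≡ 3 (mod 4), so reciprocity gives (15/23) = -(23/15). Reduce: 23 ≡ 8 (mod 15). Now have -(8/15).
Factor out 2: 8 = 2^3. Since 15 ≡ 7 (mod 8), (2/15) = +1, and (2/15)^3 = +1. Now have -(1/15).
(1/15) = 1. Collecting the sign factors: -1.
The Legendre symbol is -1, so x^2 ≡ -551 (mod 857) has no solution.

no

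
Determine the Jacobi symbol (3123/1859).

(3123/1859)
  = (1264/1859)    [3123 ≡ 1264 mod 1859]
  = (79/1859)    [1859 ≡ 3 mod 8 ⇒ (2/1859)^4 = +1]
  = -(1859/79)    [QR: both ≡ 3 mod 4, sign flips]
  = -(42/79)    [1859 ≡ 42 mod 79]
  = -(21/79)    [79 ≡ 7 mod 8 ⇒ (2/79) = +1]
  = -(79/21)    [QR: 21 ≡ 1 mod 4, sign kept]
  = -(16/21)    [79 ≡ 16 mod 21]
  = -(1/21)    [21 ≡ 5 mod 8 ⇒ (2/21)^4 = +1]
  = -1    [(1/21) = 1]

-1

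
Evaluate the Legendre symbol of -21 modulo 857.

Reduce the numerator: -21 ≡ 836 (mod 857), so (-21/857) = (836/857).
Factor out 2: 836 = 2^2·209. Since 857 ≡ 1 (mod 8), (2/857) = +1, and (2/857)^2 = +1. Now have (209/857).
209 ≡ 1 (mod 4), so quadratic reciprocity gives (209/857) = (857/209). Reduce: 857 ≡ 21 (mod 209). Now have (21/209).
21 ≡ 1 (mod 4), so quadratic reciprocity gives (21/209) = (209/21). Reduce: 209 ≡ 20 (mod 21). Now have (20/21).
Factor out 2: 20 = 2^2·5. Since 21 ≡ 5 (mod 8), (2/21) = -1, and (2/21)^2 = +1. Now have (5/21).
5 ≡ 1 (mod 4), so quadratic reciprocity gives (5/21) = (21/5). Reduce: 21 ≡ 1 (mod 5). Now have (1/5).
(1/5) = 1. Collecting the sign factors: 1.

1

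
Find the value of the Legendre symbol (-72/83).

Reduce the numerator: -72 ≡ 11 (mod 83), so (-72/83) = (11/83).
Both 11 ≡ 3 and 83 ≡ 3 (mod 4), so reciprocity gives (11/83) = -(83/11). Reduce: 83 ≡ 6 (mod 11). Now have -(6/11).
Factor out 2: 6 = 2·3. Since 11 ≡ 3 (mod 8), (2/11) = -1. Now have (3/11).
Both 3 ≡ 3 and 11 ≡ 3 (mod 4), so reciprocity gives (3/11) = -(11/3). Reduce: 11 ≡ 2 (mod 3). Now have -(2/3).
Factor out 2: 2 = 2. Since 3 ≡ 3 (mod 8), (2/3) = -1. Now have (1/3).
(1/3) = 1. Collecting the sign factors: 1.

1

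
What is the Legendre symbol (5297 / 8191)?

1

5297 ≡ 1 (mod 4), so quadratic reciprocity gives (5297 / 8191) = (8191 / 5297). Reduce: 8191 ≡ 2894 (mod 5297). Now have (2894 / 5297).
Factor out 2: 2894 = 2·1447. Since 5297 ≡ 1 (mod 8), (2 / 5297) = +1. Now have (1447 / 5297).
5297 ≡ 1 (mod 4), so quadratic reciprocity gives (1447 / 5297) = (5297 / 1447). Reduce: 5297 ≡ 956 (mod 1447). Now have (956 / 1447).
Factor out 2: 956 = 2^2·239. Since 1447 ≡ 7 (mod 8), (2 / 1447) = +1, and (2 / 1447)^2 = +1. Now have (239 / 1447).
Both 239 ≡ 3 and 1447 ≡ 3 (mod 4), so reciprocity gives (239 / 1447) = -(1447 / 239). Reduce: 1447 ≡ 13 (mod 239). Now have -(13 / 239).
13 ≡ 1 (mod 4), so quadratic reciprocity gives (13 / 239) = (239 / 13). Reduce: 239 ≡ 5 (mod 13). Now have -(5 / 13).
5 ≡ 1 (mod 4), so quadratic reciprocity gives (5 / 13) = (13 / 5). Reduce: 13 ≡ 3 (mod 5). Now have -(3 / 5).
5 ≡ 1 (mod 4), so quadratic reciprocity gives (3 / 5) = (5 / 3). Reduce: 5 ≡ 2 (mod 3). Now have -(2 / 3).
Factor out 2: 2 = 2. Since 3 ≡ 3 (mod 8), (2 / 3) = -1. Now have (1 / 3).
(1 / 3) = 1. Collecting the sign factors: 1.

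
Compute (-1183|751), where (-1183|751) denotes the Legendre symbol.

Pull out -1: (-1183|751) = (-1|751)·(1183|751). Since 751 ≡ 3 (mod 4), (-1|751) = -1. Now have -(1183|751).
Reduce the numerator: 1183 ≡ 432 (mod 751), so (1183|751) = (432|751).
Factor out 2: 432 = 2^4·27. Since 751 ≡ 7 (mod 8), (2|751) = +1, and (2|751)^4 = +1. Now have -(27|751).
Both 27 ≡ 3 and 751 ≡ 3 (mod 4), so reciprocity gives (27|751) = -(751|27). Reduce: 751 ≡ 22 (mod 27). Now have (22|27).
Factor out 2: 22 = 2·11. Since 27 ≡ 3 (mod 8), (2|27) = -1. Now have -(11|27).
Both 11 ≡ 3 and 27 ≡ 3 (mod 4), so reciprocity gives (11|27) = -(27|11). Reduce: 27 ≡ 5 (mod 11). Now have (5|11).
5 ≡ 1 (mod 4), so quadratic reciprocity gives (5|11) = (11|5). Reduce: 11 ≡ 1 (mod 5). Now have (1|5).
(1|5) = 1. Collecting the sign factors: 1.

1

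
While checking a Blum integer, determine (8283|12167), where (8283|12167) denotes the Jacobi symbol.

Both 8283 ≡ 3 and 12167 ≡ 3 (mod 4), so reciprocity gives (8283|12167) = -(12167|8283). Reduce: 12167 ≡ 3884 (mod 8283). Now have -(3884|8283).
Factor out 2: 3884 = 2^2·971. Since 8283 ≡ 3 (mod 8), (2|8283) = -1, and (2|8283)^2 = +1. Now have -(971|8283).
Both 971 ≡ 3 and 8283 ≡ 3 (mod 4), so reciprocity gives (971|8283) = -(8283|971). Reduce: 8283 ≡ 515 (mod 971). Now have (515|971).
Both 515 ≡ 3 and 971 ≡ 3 (mod 4), so reciprocity gives (515|971) = -(971|515). Reduce: 971 ≡ 456 (mod 515). Now have -(456|515).
Factor out 2: 456 = 2^3·57. Since 515 ≡ 3 (mod 8), (2|515) = -1, and (2|515)^3 = -1. Now have (57|515).
57 ≡ 1 (mod 4), so quadratic reciprocity gives (57|515) = (515|57). Reduce: 515 ≡ 2 (mod 57). Now have (2|57).
Factor out 2: 2 = 2. Since 57 ≡ 1 (mod 8), (2|57) = +1. Now have (1|57).
(1|57) = 1. Collecting the sign factors: 1.

1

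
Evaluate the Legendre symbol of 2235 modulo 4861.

(2235/4861)
  = (4861/2235)    [QR: 4861 ≡ 1 mod 4, sign kept]
  = (391/2235)    [4861 ≡ 391 mod 2235]
  = -(2235/391)    [QR: both ≡ 3 mod 4, sign flips]
  = -(280/391)    [2235 ≡ 280 mod 391]
  = -(35/391)    [391 ≡ 7 mod 8 ⇒ (2/391)^3 = +1]
  = (391/35)    [QR: both ≡ 3 mod 4, sign flips]
  = (6/35)    [391 ≡ 6 mod 35]
  = -(3/35)    [35 ≡ 3 mod 8 ⇒ (2/35) = -1]
  = (35/3)    [QR: both ≡ 3 mod 4, sign flips]
  = (2/3)    [35 ≡ 2 mod 3]
  = -(1/3)    [3 ≡ 3 mod 8 ⇒ (2/3) = -1]
  = -1    [(1/3) = 1]

-1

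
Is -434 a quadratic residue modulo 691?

no

Pull out -1: (-434/691) = (-1/691)·(434/691). Since 691 ≡ 3 (mod 4), (-1/691) = -1. Now have -(434/691).
Factor out 2: 434 = 2·217. Since 691 ≡ 3 (mod 8), (2/691) = -1. Now have (217/691).
217 ≡ 1 (mod 4), so quadratic reciprocity gives (217/691) = (691/217). Reduce: 691 ≡ 40 (mod 217). Now have (40/217).
Factor out 2: 40 = 2^3·5. Since 217 ≡ 1 (mod 8), (2/217) = +1, and (2/217)^3 = +1. Now have (5/217).
5 ≡ 1 (mod 4), so quadratic reciprocity gives (5/217) = (217/5). Reduce: 217 ≡ 2 (mod 5). Now have (2/5).
Factor out 2: 2 = 2. Since 5 ≡ 5 (mod 8), (2/5) = -1. Now have -(1/5).
(1/5) = 1. Collecting the sign factors: -1.
The Legendre symbol is -1, so x^2 ≡ -434 (mod 691) has no solution.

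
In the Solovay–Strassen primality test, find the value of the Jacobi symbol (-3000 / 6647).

(-3000 / 6647)
  = -(3000 / 6647)    [6647 ≡ 3 mod 4 ⇒ (-1 / 6647) = -1]
  = -(375 / 6647)    [6647 ≡ 7 mod 8 ⇒ (2 / 6647)^3 = +1]
  = (6647 / 375)    [QR: both ≡ 3 mod 4, sign flips]
  = (272 / 375)    [6647 ≡ 272 mod 375]
  = (17 / 375)    [375 ≡ 7 mod 8 ⇒ (2 / 375)^4 = +1]
  = (375 / 17)    [QR: 17 ≡ 1 mod 4, sign kept]
  = (1 / 17)    [375 ≡ 1 mod 17]
  = 1    [(1 / 17) = 1]

1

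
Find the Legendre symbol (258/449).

Factor out 2: 258 = 2·129. Since 449 ≡ 1 (mod 8), (2/449) = +1. Now have (129/449).
129 ≡ 1 (mod 4), so quadratic reciprocity gives (129/449) = (449/129). Reduce: 449 ≡ 62 (mod 129). Now have (62/129).
Factor out 2: 62 = 2·31. Since 129 ≡ 1 (mod 8), (2/129) = +1. Now have (31/129).
129 ≡ 1 (mod 4), so quadratic reciprocity gives (31/129) = (129/31). Reduce: 129 ≡ 5 (mod 31). Now have (5/31).
5 ≡ 1 (mod 4), so quadratic reciprocity gives (5/31) = (31/5). Reduce: 31 ≡ 1 (mod 5). Now have (1/5).
(1/5) = 1. Collecting the sign factors: 1.

1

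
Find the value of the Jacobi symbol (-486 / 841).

1

Reduce the numerator: -486 ≡ 355 (mod 841), so (-486 / 841) = (355 / 841).
841 ≡ 1 (mod 4), so quadratic reciprocity gives (355 / 841) = (841 / 355). Reduce: 841 ≡ 131 (mod 355). Now have (131 / 355).
Both 131 ≡ 3 and 355 ≡ 3 (mod 4), so reciprocity gives (131 / 355) = -(355 / 131). Reduce: 355 ≡ 93 (mod 131). Now have -(93 / 131).
93 ≡ 1 (mod 4), so quadratic reciprocity gives (93 / 131) = (131 / 93). Reduce: 131 ≡ 38 (mod 93). Now have -(38 / 93).
Factor out 2: 38 = 2·19. Since 93 ≡ 5 (mod 8), (2 / 93) = -1. Now have (19 / 93).
93 ≡ 1 (mod 4), so quadratic reciprocity gives (19 / 93) = (93 / 19). Reduce: 93 ≡ 17 (mod 19). Now have (17 / 19).
17 ≡ 1 (mod 4), so quadratic reciprocity gives (17 / 19) = (19 / 17). Reduce: 19 ≡ 2 (mod 17). Now have (2 / 17).
Factor out 2: 2 = 2. Since 17 ≡ 1 (mod 8), (2 / 17) = +1. Now have (1 / 17).
(1 / 17) = 1. Collecting the sign factors: 1.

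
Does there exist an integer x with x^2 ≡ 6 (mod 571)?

yes

Factor out 2: 6 = 2·3. Since 571 ≡ 3 (mod 8), (2|571) = -1. Now have -(3|571).
Both 3 ≡ 3 and 571 ≡ 3 (mod 4), so reciprocity gives (3|571) = -(571|3). Reduce: 571 ≡ 1 (mod 3). Now have (1|3).
(1|3) = 1. Collecting the sign factors: 1.
The Legendre symbol is 1, so x^2 ≡ 6 (mod 571) has solution.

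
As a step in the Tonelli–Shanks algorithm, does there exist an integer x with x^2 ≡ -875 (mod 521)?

(-875/521)
  = (167/521)    [-875 ≡ 167 mod 521]
  = (521/167)    [QR: 521 ≡ 1 mod 4, sign kept]
  = (20/167)    [521 ≡ 20 mod 167]
  = (5/167)    [167 ≡ 7 mod 8 ⇒ (2/167)^2 = +1]
  = (167/5)    [QR: 5 ≡ 1 mod 4, sign kept]
  = (2/5)    [167 ≡ 2 mod 5]
  = -(1/5)    [5 ≡ 5 mod 8 ⇒ (2/5) = -1]
  = -1    [(1/5) = 1]
The Legendre symbol is -1, so x^2 ≡ -875 (mod 521) has no solution.

no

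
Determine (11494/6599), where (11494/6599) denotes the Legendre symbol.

-1

(11494/6599)
  = (4895/6599)    [11494 ≡ 4895 mod 6599]
  = -(6599/4895)    [QR: both ≡ 3 mod 4, sign flips]
  = -(1704/4895)    [6599 ≡ 1704 mod 4895]
  = -(213/4895)    [4895 ≡ 7 mod 8 ⇒ (2/4895)^3 = +1]
  = -(4895/213)    [QR: 213 ≡ 1 mod 4, sign kept]
  = -(209/213)    [4895 ≡ 209 mod 213]
  = -(213/209)    [QR: 209 ≡ 1 mod 4, sign kept]
  = -(4/209)    [213 ≡ 4 mod 209]
  = -(1/209)    [209 ≡ 1 mod 8 ⇒ (2/209)^2 = +1]
  = -1    [(1/209) = 1]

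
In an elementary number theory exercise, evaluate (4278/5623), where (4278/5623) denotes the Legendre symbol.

-1

(4278/5623)
  = (2139/5623)    [5623 ≡ 7 mod 8 ⇒ (2/5623) = +1]
  = -(5623/2139)    [QR: both ≡ 3 mod 4, sign flips]
  = -(1345/2139)    [5623 ≡ 1345 mod 2139]
  = -(2139/1345)    [QR: 1345 ≡ 1 mod 4, sign kept]
  = -(794/1345)    [2139 ≡ 794 mod 1345]
  = -(397/1345)    [1345 ≡ 1 mod 8 ⇒ (2/1345) = +1]
  = -(1345/397)    [QR: 397 ≡ 1 mod 4, sign kept]
  = -(154/397)    [1345 ≡ 154 mod 397]
  = (77/397)    [397 ≡ 5 mod 8 ⇒ (2/397) = -1]
  = (397/77)    [QR: 77 ≡ 1 mod 4, sign kept]
  = (12/77)    [397 ≡ 12 mod 77]
  = (3/77)    [77 ≡ 5 mod 8 ⇒ (2/77)^2 = +1]
  = (77/3)    [QR: 77 ≡ 1 mod 4, sign kept]
  = (2/3)    [77 ≡ 2 mod 3]
  = -(1/3)    [3 ≡ 3 mod 8 ⇒ (2/3) = -1]
  = -1    [(1/3) = 1]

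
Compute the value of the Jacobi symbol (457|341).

1

(457|341)
  = (116|341)    [457 ≡ 116 mod 341]
  = (29|341)    [341 ≡ 5 mod 8 ⇒ (2|341)^2 = +1]
  = (341|29)    [QR: 29 ≡ 1 mod 4, sign kept]
  = (22|29)    [341 ≡ 22 mod 29]
  = -(11|29)    [29 ≡ 5 mod 8 ⇒ (2|29) = -1]
  = -(29|11)    [QR: 29 ≡ 1 mod 4, sign kept]
  = -(7|11)    [29 ≡ 7 mod 11]
  = (11|7)    [QR: both ≡ 3 mod 4, sign flips]
  = (4|7)    [11 ≡ 4 mod 7]
  = (1|7)    [7 ≡ 7 mod 8 ⇒ (2|7)^2 = +1]
  = 1    [(1|7) = 1]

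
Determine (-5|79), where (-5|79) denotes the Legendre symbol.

-1

(-5|79)
  = (74|79)    [-5 ≡ 74 mod 79]
  = (37|79)    [79 ≡ 7 mod 8 ⇒ (2|79) = +1]
  = (79|37)    [QR: 37 ≡ 1 mod 4, sign kept]
  = (5|37)    [79 ≡ 5 mod 37]
  = (37|5)    [QR: 5 ≡ 1 mod 4, sign kept]
  = (2|5)    [37 ≡ 2 mod 5]
  = -(1|5)    [5 ≡ 5 mod 8 ⇒ (2|5) = -1]
  = -1    [(1|5) = 1]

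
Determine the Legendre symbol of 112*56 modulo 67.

By multiplicativity, (112·56|67) = (112|67)·(56|67).
First factor (112|67):
Reduce the numerator: 112 ≡ 45 (mod 67), so (112|67) = (45|67).
45 ≡ 1 (mod 4), so quadratic reciprocity gives (45|67) = (67|45). Reduce: 67 ≡ 22 (mod 45). Now have (22|45).
Factor out 2: 22 = 2·11. Since 45 ≡ 5 (mod 8), (2|45) = -1. Now have -(11|45).
45 ≡ 1 (mod 4), so quadratic reciprocity gives (11|45) = (45|11). Reduce: 45 ≡ 1 (mod 11). Now have -(1|11).
(1|11) = 1. Collecting the sign factors: -1.
Second factor (56|67):
Factor out 2: 56 = 2^3·7. Since 67 ≡ 3 (mod 8), (2|67) = -1, and (2|67)^3 = -1. Now have -(7|67).
Both 7 ≡ 3 and 67 ≡ 3 (mod 4), so reciprocity gives (7|67) = -(67|7). Reduce: 67 ≡ 4 (mod 7). Now have (4|7).
Factor out 2: 4 = 2^2. Since 7 ≡ 7 (mod 8), (2|7) = +1, and (2|7)^2 = +1. Now have (1|7).
(1|7) = 1. Collecting the sign factors: 1.
Product: (-1)·(1) = -1.

-1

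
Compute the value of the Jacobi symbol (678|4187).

1

Factor out 2: 678 = 2·339. Since 4187 ≡ 3 (mod 8), (2|4187) = -1. Now have -(339|4187).
Both 339 ≡ 3 and 4187 ≡ 3 (mod 4), so reciprocity gives (339|4187) = -(4187|339). Reduce: 4187 ≡ 119 (mod 339). Now have (119|339).
Both 119 ≡ 3 and 339 ≡ 3 (mod 4), so reciprocity gives (119|339) = -(339|119). Reduce: 339 ≡ 101 (mod 119). Now have -(101|119).
101 ≡ 1 (mod 4), so quadratic reciprocity gives (101|119) = (119|101). Reduce: 119 ≡ 18 (mod 101). Now have -(18|101).
Factor out 2: 18 = 2·9. Since 101 ≡ 5 (mod 8), (2|101) = -1. Now have (9|101).
9 ≡ 1 (mod 4), so quadratic reciprocity gives (9|101) = (101|9). Reduce: 101 ≡ 2 (mod 9). Now have (2|9).
Factor out 2: 2 = 2. Since 9 ≡ 1 (mod 8), (2|9) = +1. Now have (1|9).
(1|9) = 1. Collecting the sign factors: 1.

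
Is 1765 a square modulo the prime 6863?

(1765/6863)
  = (6863/1765)    [QR: 1765 ≡ 1 mod 4, sign kept]
  = (1568/1765)    [6863 ≡ 1568 mod 1765]
  = -(49/1765)    [1765 ≡ 5 mod 8 ⇒ (2/1765)^5 = -1]
  = -(1765/49)    [QR: 49 ≡ 1 mod 4, sign kept]
  = -(1/49)    [1765 ≡ 1 mod 49]
  = -1    [(1/49) = 1]
(1765/6863) = -1, and 6863 is prime, so 1765 is not a quadratic residue mod 6863.

no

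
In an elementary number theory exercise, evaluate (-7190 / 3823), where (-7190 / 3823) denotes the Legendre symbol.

1

Pull out -1: (-7190 / 3823) = (-1 / 3823)·(7190 / 3823). Since 3823 ≡ 3 (mod 4), (-1 / 3823) = -1. Now have -(7190 / 3823).
Reduce the numerator: 7190 ≡ 3367 (mod 3823), so (7190 / 3823) = (3367 / 3823).
Both 3367 ≡ 3 and 3823 ≡ 3 (mod 4), so reciprocity gives (3367 / 3823) = -(3823 / 3367). Reduce: 3823 ≡ 456 (mod 3367). Now have (456 / 3367).
Factor out 2: 456 = 2^3·57. Since 3367 ≡ 7 (mod 8), (2 / 3367) = +1, and (2 / 3367)^3 = +1. Now have (57 / 3367).
57 ≡ 1 (mod 4), so quadratic reciprocity gives (57 / 3367) = (3367 / 57). Reduce: 3367 ≡ 4 (mod 57). Now have (4 / 57).
Factor out 2: 4 = 2^2. Since 57 ≡ 1 (mod 8), (2 / 57) = +1, and (2 / 57)^2 = +1. Now have (1 / 57).
(1 / 57) = 1. Collecting the sign factors: 1.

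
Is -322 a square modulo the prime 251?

(-322/251)
  = (180/251)    [-322 ≡ 180 mod 251]
  = (45/251)    [251 ≡ 3 mod 8 ⇒ (2/251)^2 = +1]
  = (251/45)    [QR: 45 ≡ 1 mod 4, sign kept]
  = (26/45)    [251 ≡ 26 mod 45]
  = -(13/45)    [45 ≡ 5 mod 8 ⇒ (2/45) = -1]
  = -(45/13)    [QR: 13 ≡ 1 mod 4, sign kept]
  = -(6/13)    [45 ≡ 6 mod 13]
  = (3/13)    [13 ≡ 5 mod 8 ⇒ (2/13) = -1]
  = (13/3)    [QR: 13 ≡ 1 mod 4, sign kept]
  = (1/3)    [13 ≡ 1 mod 3]
  = 1    [(1/3) = 1]
The Legendre symbol is 1, so x^2 ≡ -322 (mod 251) has solution.

yes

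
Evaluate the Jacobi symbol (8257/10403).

1

8257 ≡ 1 (mod 4), so quadratic reciprocity gives (8257/10403) = (10403/8257). Reduce: 10403 ≡ 2146 (mod 8257). Now have (2146/8257).
Factor out 2: 2146 = 2·1073. Since 8257 ≡ 1 (mod 8), (2/8257) = +1. Now have (1073/8257).
1073 ≡ 1 (mod 4), so quadratic reciprocity gives (1073/8257) = (8257/1073). Reduce: 8257 ≡ 746 (mod 1073). Now have (746/1073).
Factor out 2: 746 = 2·373. Since 1073 ≡ 1 (mod 8), (2/1073) = +1. Now have (373/1073).
373 ≡ 1 (mod 4), so quadratic reciprocity gives (373/1073) = (1073/373). Reduce: 1073 ≡ 327 (mod 373). Now have (327/373).
373 ≡ 1 (mod 4), so quadratic reciprocity gives (327/373) = (373/327). Reduce: 373 ≡ 46 (mod 327). Now have (46/327).
Factor out 2: 46 = 2·23. Since 327 ≡ 7 (mod 8), (2/327) = +1. Now have (23/327).
Both 23 ≡ 3 and 327 ≡ 3 (mod 4), so reciprocity gives (23/327) = -(327/23). Reduce: 327 ≡ 5 (mod 23). Now have -(5/23).
5 ≡ 1 (mod 4), so quadratic reciprocity gives (5/23) = (23/5). Reduce: 23 ≡ 3 (mod 5). Now have -(3/5).
5 ≡ 1 (mod 4), so quadratic reciprocity gives (3/5) = (5/3). Reduce: 5 ≡ 2 (mod 3). Now have -(2/3).
Factor out 2: 2 = 2. Since 3 ≡ 3 (mod 8), (2/3) = -1. Now have (1/3).
(1/3) = 1. Collecting the sign factors: 1.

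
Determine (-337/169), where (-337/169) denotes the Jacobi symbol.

Pull out -1: (-337/169) = (-1/169)·(337/169). Since 169 ≡ 1 (mod 4), (-1/169) = +1. Now have (337/169).
Reduce the numerator: 337 ≡ 168 (mod 169), so (337/169) = (168/169).
Factor out 2: 168 = 2^3·21. Since 169 ≡ 1 (mod 8), (2/169) = +1, and (2/169)^3 = +1. Now have (21/169).
21 ≡ 1 (mod 4), so quadratic reciprocity gives (21/169) = (169/21). Reduce: 169 ≡ 1 (mod 21). Now have (1/21).
(1/21) = 1. Collecting the sign factors: 1.

1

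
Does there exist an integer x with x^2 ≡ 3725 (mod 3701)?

yes

(3725/3701)
  = (24/3701)    [3725 ≡ 24 mod 3701]
  = -(3/3701)    [3701 ≡ 5 mod 8 ⇒ (2/3701)^3 = -1]
  = -(3701/3)    [QR: 3701 ≡ 1 mod 4, sign kept]
  = -(2/3)    [3701 ≡ 2 mod 3]
  = (1/3)    [3 ≡ 3 mod 8 ⇒ (2/3) = -1]
  = 1    [(1/3) = 1]
The Legendre symbol is 1, so x^2 ≡ 3725 (mod 3701) has solution.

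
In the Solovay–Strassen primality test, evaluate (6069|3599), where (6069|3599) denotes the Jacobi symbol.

-1

Reduce the numerator: 6069 ≡ 2470 (mod 3599), so (6069|3599) = (2470|3599).
Factor out 2: 2470 = 2·1235. Since 3599 ≡ 7 (mod 8), (2|3599) = +1. Now have (1235|3599).
Both 1235 ≡ 3 and 3599 ≡ 3 (mod 4), so reciprocity gives (1235|3599) = -(3599|1235). Reduce: 3599 ≡ 1129 (mod 1235). Now have -(1129|1235).
1129 ≡ 1 (mod 4), so quadratic reciprocity gives (1129|1235) = (1235|1129). Reduce: 1235 ≡ 106 (mod 1129). Now have -(106|1129).
Factor out 2: 106 = 2·53. Since 1129 ≡ 1 (mod 8), (2|1129) = +1. Now have -(53|1129).
53 ≡ 1 (mod 4), so quadratic reciprocity gives (53|1129) = (1129|53). Reduce: 1129 ≡ 16 (mod 53). Now have -(16|53).
Factor out 2: 16 = 2^4. Since 53 ≡ 5 (mod 8), (2|53) = -1, and (2|53)^4 = +1. Now have -(1|53).
(1|53) = 1. Collecting the sign factors: -1.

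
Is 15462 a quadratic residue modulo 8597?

(15462|8597)
  = (6865|8597)    [15462 ≡ 6865 mod 8597]
  = (8597|6865)    [QR: 6865 ≡ 1 mod 4, sign kept]
  = (1732|6865)    [8597 ≡ 1732 mod 6865]
  = (433|6865)    [6865 ≡ 1 mod 8 ⇒ (2|6865)^2 = +1]
  = (6865|433)    [QR: 433 ≡ 1 mod 4, sign kept]
  = (370|433)    [6865 ≡ 370 mod 433]
  = (185|433)    [433 ≡ 1 mod 8 ⇒ (2|433) = +1]
  = (433|185)    [QR: 185 ≡ 1 mod 4, sign kept]
  = (63|185)    [433 ≡ 63 mod 185]
  = (185|63)    [QR: 185 ≡ 1 mod 4, sign kept]
  = (59|63)    [185 ≡ 59 mod 63]
  = -(63|59)    [QR: both ≡ 3 mod 4, sign flips]
  = -(4|59)    [63 ≡ 4 mod 59]
  = -(1|59)    [59 ≡ 3 mod 8 ⇒ (2|59)^2 = +1]
  = -1    [(1|59) = 1]
The Legendre symbol is -1, so x^2 ≡ 15462 (mod 8597) has no solution.

no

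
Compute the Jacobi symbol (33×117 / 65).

By multiplicativity, (33·117 / 65) = (33 / 65)·(117 / 65).
First factor (33 / 65):
33 ≡ 1 (mod 4), so quadratic reciprocity gives (33 / 65) = (65 / 33). Reduce: 65 ≡ 32 (mod 33). Now have (32 / 33).
Factor out 2: 32 = 2^5. Since 33 ≡ 1 (mod 8), (2 / 33) = +1, and (2 / 33)^5 = +1. Now have (1 / 33).
(1 / 33) = 1. Collecting the sign factors: 1.
Second factor (117 / 65):
Reduce the numerator: 117 ≡ 52 (mod 65), so (117 / 65) = (52 / 65).
Factor out 2: 52 = 2^2·13. Since 65 ≡ 1 (mod 8), (2 / 65) = +1, and (2 / 65)^2 = +1. Now have (13 / 65).
13 ≡ 1 (mod 4), so quadratic reciprocity gives (13 / 65) = (65 / 13). Reduce: 65 ≡ 0 (mod 13). Now have (0 / 13).
The numerator is now 0 with denominator 13 > 1: the symbol is 0.
Product: (1)·(0) = 0.

0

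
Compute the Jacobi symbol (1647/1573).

1

(1647/1573)
  = (74/1573)    [1647 ≡ 74 mod 1573]
  = -(37/1573)    [1573 ≡ 5 mod 8 ⇒ (2/1573) = -1]
  = -(1573/37)    [QR: 37 ≡ 1 mod 4, sign kept]
  = -(19/37)    [1573 ≡ 19 mod 37]
  = -(37/19)    [QR: 37 ≡ 1 mod 4, sign kept]
  = -(18/19)    [37 ≡ 18 mod 19]
  = (9/19)    [19 ≡ 3 mod 8 ⇒ (2/19) = -1]
  = (19/9)    [QR: 9 ≡ 1 mod 4, sign kept]
  = (1/9)    [19 ≡ 1 mod 9]
  = 1    [(1/9) = 1]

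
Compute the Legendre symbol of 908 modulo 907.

(908/907)
  = (1/907)    [908 ≡ 1 mod 907]
  = 1    [(1/907) = 1]

1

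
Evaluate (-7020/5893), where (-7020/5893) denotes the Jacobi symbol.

(-7020/5893)
  = (4766/5893)    [-7020 ≡ 4766 mod 5893]
  = -(2383/5893)    [5893 ≡ 5 mod 8 ⇒ (2/5893) = -1]
  = -(5893/2383)    [QR: 5893 ≡ 1 mod 4, sign kept]
  = -(1127/2383)    [5893 ≡ 1127 mod 2383]
  = (2383/1127)    [QR: both ≡ 3 mod 4, sign flips]
  = (129/1127)    [2383 ≡ 129 mod 1127]
  = (1127/129)    [QR: 129 ≡ 1 mod 4, sign kept]
  = (95/129)    [1127 ≡ 95 mod 129]
  = (129/95)    [QR: 129 ≡ 1 mod 4, sign kept]
  = (34/95)    [129 ≡ 34 mod 95]
  = (17/95)    [95 ≡ 7 mod 8 ⇒ (2/95) = +1]
  = (95/17)    [QR: 17 ≡ 1 mod 4, sign kept]
  = (10/17)    [95 ≡ 10 mod 17]
  = (5/17)    [17 ≡ 1 mod 8 ⇒ (2/17) = +1]
  = (17/5)    [QR: 5 ≡ 1 mod 4, sign kept]
  = (2/5)    [17 ≡ 2 mod 5]
  = -(1/5)    [5 ≡ 5 mod 8 ⇒ (2/5) = -1]
  = -1    [(1/5) = 1]

-1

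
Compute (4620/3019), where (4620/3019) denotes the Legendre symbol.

-1

(4620/3019)
  = (1601/3019)    [4620 ≡ 1601 mod 3019]
  = (3019/1601)    [QR: 1601 ≡ 1 mod 4, sign kept]
  = (1418/1601)    [3019 ≡ 1418 mod 1601]
  = (709/1601)    [1601 ≡ 1 mod 8 ⇒ (2/1601) = +1]
  = (1601/709)    [QR: 709 ≡ 1 mod 4, sign kept]
  = (183/709)    [1601 ≡ 183 mod 709]
  = (709/183)    [QR: 709 ≡ 1 mod 4, sign kept]
  = (160/183)    [709 ≡ 160 mod 183]
  = (5/183)    [183 ≡ 7 mod 8 ⇒ (2/183)^5 = +1]
  = (183/5)    [QR: 5 ≡ 1 mod 4, sign kept]
  = (3/5)    [183 ≡ 3 mod 5]
  = (5/3)    [QR: 5 ≡ 1 mod 4, sign kept]
  = (2/3)    [5 ≡ 2 mod 3]
  = -(1/3)    [3 ≡ 3 mod 8 ⇒ (2/3) = -1]
  = -1    [(1/3) = 1]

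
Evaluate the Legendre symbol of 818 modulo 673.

(818/673)
  = (145/673)    [818 ≡ 145 mod 673]
  = (673/145)    [QR: 145 ≡ 1 mod 4, sign kept]
  = (93/145)    [673 ≡ 93 mod 145]
  = (145/93)    [QR: 93 ≡ 1 mod 4, sign kept]
  = (52/93)    [145 ≡ 52 mod 93]
  = (13/93)    [93 ≡ 5 mod 8 ⇒ (2/93)^2 = +1]
  = (93/13)    [QR: 13 ≡ 1 mod 4, sign kept]
  = (2/13)    [93 ≡ 2 mod 13]
  = -(1/13)    [13 ≡ 5 mod 8 ⇒ (2/13) = -1]
  = -1    [(1/13) = 1]

-1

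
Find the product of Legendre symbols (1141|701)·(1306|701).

By multiplicativity, (1141·1306|701) = (1141|701)·(1306|701).
First factor (1141|701):
Reduce the numerator: 1141 ≡ 440 (mod 701), so (1141|701) = (440|701).
Factor out 2: 440 = 2^3·55. Since 701 ≡ 5 (mod 8), (2|701) = -1, and (2|701)^3 = -1. Now have -(55|701).
701 ≡ 1 (mod 4), so quadratic reciprocity gives (55|701) = (701|55). Reduce: 701 ≡ 41 (mod 55). Now have -(41|55).
41 ≡ 1 (mod 4), so quadratic reciprocity gives (41|55) = (55|41). Reduce: 55 ≡ 14 (mod 41). Now have -(14|41).
Factor out 2: 14 = 2·7. Since 41 ≡ 1 (mod 8), (2|41) = +1. Now have -(7|41).
41 ≡ 1 (mod 4), so quadratic reciprocity gives (7|41) = (41|7). Reduce: 41 ≡ 6 (mod 7). Now have -(6|7).
Factor out 2: 6 = 2·3. Since 7 ≡ 7 (mod 8), (2|7) = +1. Now have -(3|7).
Both 3 ≡ 3 and 7 ≡ 3 (mod 4), so reciprocity gives (3|7) = -(7|3). Reduce: 7 ≡ 1 (mod 3). Now have (1|3).
(1|3) = 1. Collecting the sign factors: 1.
Second factor (1306|701):
Reduce the numerator: 1306 ≡ 605 (mod 701), so (1306|701) = (605|701).
605 ≡ 1 (mod 4), so quadratic reciprocity gives (605|701) = (701|605). Reduce: 701 ≡ 96 (mod 605). Now have (96|605).
Factor out 2: 96 = 2^5·3. Since 605 ≡ 5 (mod 8), (2|605) = -1, and (2|605)^5 = -1. Now have -(3|605).
605 ≡ 1 (mod 4), so quadratic reciprocity gives (3|605) = (605|3). Reduce: 605 ≡ 2 (mod 3). Now have -(2|3).
Factor out 2: 2 = 2. Since 3 ≡ 3 (mod 8), (2|3) = -1. Now have (1|3).
(1|3) = 1. Collecting the sign factors: 1.
Product: (1)·(1) = 1.

1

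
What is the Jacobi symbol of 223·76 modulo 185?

By multiplicativity, (223·76|185) = (223|185)·(76|185).
First factor (223|185):
(223|185)
  = (38|185)    [223 ≡ 38 mod 185]
  = (19|185)    [185 ≡ 1 mod 8 ⇒ (2|185) = +1]
  = (185|19)    [QR: 185 ≡ 1 mod 4, sign kept]
  = (14|19)    [185 ≡ 14 mod 19]
  = -(7|19)    [19 ≡ 3 mod 8 ⇒ (2|19) = -1]
  = (19|7)    [QR: both ≡ 3 mod 4, sign flips]
  = (5|7)    [19 ≡ 5 mod 7]
  = (7|5)    [QR: 5 ≡ 1 mod 4, sign kept]
  = (2|5)    [7 ≡ 2 mod 5]
  = -(1|5)    [5 ≡ 5 mod 8 ⇒ (2|5) = -1]
  = -1    [(1|5) = 1]
Second factor (76|185):
(76|185)
  = (19|185)    [185 ≡ 1 mod 8 ⇒ (2|185)^2 = +1]
  = (185|19)    [QR: 185 ≡ 1 mod 4, sign kept]
  = (14|19)    [185 ≡ 14 mod 19]
  = -(7|19)    [19 ≡ 3 mod 8 ⇒ (2|19) = -1]
  = (19|7)    [QR: both ≡ 3 mod 4, sign flips]
  = (5|7)    [19 ≡ 5 mod 7]
  = (7|5)    [QR: 5 ≡ 1 mod 4, sign kept]
  = (2|5)    [7 ≡ 2 mod 5]
  = -(1|5)    [5 ≡ 5 mod 8 ⇒ (2|5) = -1]
  = -1    [(1|5) = 1]
Product: (-1)·(-1) = 1.

1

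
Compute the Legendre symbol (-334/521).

(-334/521)
  = (187/521)    [-334 ≡ 187 mod 521]
  = (521/187)    [QR: 521 ≡ 1 mod 4, sign kept]
  = (147/187)    [521 ≡ 147 mod 187]
  = -(187/147)    [QR: both ≡ 3 mod 4, sign flips]
  = -(40/147)    [187 ≡ 40 mod 147]
  = (5/147)    [147 ≡ 3 mod 8 ⇒ (2/147)^3 = -1]
  = (147/5)    [QR: 5 ≡ 1 mod 4, sign kept]
  = (2/5)    [147 ≡ 2 mod 5]
  = -(1/5)    [5 ≡ 5 mod 8 ⇒ (2/5) = -1]
  = -1    [(1/5) = 1]

-1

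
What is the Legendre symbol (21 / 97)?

-1

21 ≡ 1 (mod 4), so quadratic reciprocity gives (21 / 97) = (97 / 21). Reduce: 97 ≡ 13 (mod 21). Now have (13 / 21).
13 ≡ 1 (mod 4), so quadratic reciprocity gives (13 / 21) = (21 / 13). Reduce: 21 ≡ 8 (mod 13). Now have (8 / 13).
Factor out 2: 8 = 2^3. Since 13 ≡ 5 (mod 8), (2 / 13) = -1, and (2 / 13)^3 = -1. Now have -(1 / 13).
(1 / 13) = 1. Collecting the sign factors: -1.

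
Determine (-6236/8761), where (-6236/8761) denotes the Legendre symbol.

Reduce the numerator: -6236 ≡ 2525 (mod 8761), so (-6236/8761) = (2525/8761).
2525 ≡ 1 (mod 4), so quadratic reciprocity gives (2525/8761) = (8761/2525). Reduce: 8761 ≡ 1186 (mod 2525). Now have (1186/2525).
Factor out 2: 1186 = 2·593. Since 2525 ≡ 5 (mod 8), (2/2525) = -1. Now have -(593/2525).
593 ≡ 1 (mod 4), so quadratic reciprocity gives (593/2525) = (2525/593). Reduce: 2525 ≡ 153 (mod 593). Now have -(153/593).
153 ≡ 1 (mod 4), so quadratic reciprocity gives (153/593) = (593/153). Reduce: 593 ≡ 134 (mod 153). Now have -(134/153).
Factor out 2: 134 = 2·67. Since 153 ≡ 1 (mod 8), (2/153) = +1. Now have -(67/153).
153 ≡ 1 (mod 4), so quadratic reciprocity gives (67/153) = (153/67). Reduce: 153 ≡ 19 (mod 67). Now have -(19/67).
Both 19 ≡ 3 and 67 ≡ 3 (mod 4), so reciprocity gives (19/67) = -(67/19). Reduce: 67 ≡ 10 (mod 19). Now have (10/19).
Factor out 2: 10 = 2·5. Since 19 ≡ 3 (mod 8), (2/19) = -1. Now have -(5/19).
5 ≡ 1 (mod 4), so quadratic reciprocity gives (5/19) = (19/5). Reduce: 19 ≡ 4 (mod 5). Now have -(4/5).
Factor out 2: 4 = 2^2. Since 5 ≡ 5 (mod 8), (2/5) = -1, and (2/5)^2 = +1. Now have -(1/5).
(1/5) = 1. Collecting the sign factors: -1.

-1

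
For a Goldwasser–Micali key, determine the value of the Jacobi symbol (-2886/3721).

(-2886/3721)
  = (835/3721)    [-2886 ≡ 835 mod 3721]
  = (3721/835)    [QR: 3721 ≡ 1 mod 4, sign kept]
  = (381/835)    [3721 ≡ 381 mod 835]
  = (835/381)    [QR: 381 ≡ 1 mod 4, sign kept]
  = (73/381)    [835 ≡ 73 mod 381]
  = (381/73)    [QR: 73 ≡ 1 mod 4, sign kept]
  = (16/73)    [381 ≡ 16 mod 73]
  = (1/73)    [73 ≡ 1 mod 8 ⇒ (2/73)^4 = +1]
  = 1    [(1/73) = 1]

1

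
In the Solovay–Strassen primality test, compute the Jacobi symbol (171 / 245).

245 ≡ 1 (mod 4), so quadratic reciprocity gives (171 / 245) = (245 / 171). Reduce: 245 ≡ 74 (mod 171). Now have (74 / 171).
Factor out 2: 74 = 2·37. Since 171 ≡ 3 (mod 8), (2 / 171) = -1. Now have -(37 / 171).
37 ≡ 1 (mod 4), so quadratic reciprocity gives (37 / 171) = (171 / 37). Reduce: 171 ≡ 23 (mod 37). Now have -(23 / 37).
37 ≡ 1 (mod 4), so quadratic reciprocity gives (23 / 37) = (37 / 23). Reduce: 37 ≡ 14 (mod 23). Now have -(14 / 23).
Factor out 2: 14 = 2·7. Since 23 ≡ 7 (mod 8), (2 / 23) = +1. Now have -(7 / 23).
Both 7 ≡ 3 and 23 ≡ 3 (mod 4), so reciprocity gives (7 / 23) = -(23 / 7). Reduce: 23 ≡ 2 (mod 7). Now have (2 / 7).
Factor out 2: 2 = 2. Since 7 ≡ 7 (mod 8), (2 / 7) = +1. Now have (1 / 7).
(1 / 7) = 1. Collecting the sign factors: 1.

1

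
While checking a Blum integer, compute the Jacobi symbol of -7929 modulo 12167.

Pull out -1: (-7929 / 12167) = (-1 / 12167)·(7929 / 12167). Since 12167 ≡ 3 (mod 4), (-1 / 12167) = -1. Now have -(7929 / 12167).
7929 ≡ 1 (mod 4), so quadratic reciprocity gives (7929 / 12167) = (12167 / 7929). Reduce: 12167 ≡ 4238 (mod 7929). Now have -(4238 / 7929).
Factor out 2: 4238 = 2·2119. Since 7929 ≡ 1 (mod 8), (2 / 7929) = +1. Now have -(2119 / 7929).
7929 ≡ 1 (mod 4), so quadratic reciprocity gives (2119 / 7929) = (7929 / 2119). Reduce: 7929 ≡ 1572 (mod 2119). Now have -(1572 / 2119).
Factor out 2: 1572 = 2^2·393. Since 2119 ≡ 7 (mod 8), (2 / 2119) = +1, and (2 / 2119)^2 = +1. Now have -(393 / 2119).
393 ≡ 1 (mod 4), so quadratic reciprocity gives (393 / 2119) = (2119 / 393). Reduce: 2119 ≡ 154 (mod 393). Now have -(154 / 393).
Factor out 2: 154 = 2·77. Since 393 ≡ 1 (mod 8), (2 / 393) = +1. Now have -(77 / 393).
77 ≡ 1 (mod 4), so quadratic reciprocity gives (77 / 393) = (393 / 77). Reduce: 393 ≡ 8 (mod 77). Now have -(8 / 77).
Factor out 2: 8 = 2^3. Since 77 ≡ 5 (mod 8), (2 / 77) = -1, and (2 / 77)^3 = -1. Now have (1 / 77).
(1 / 77) = 1. Collecting the sign factors: 1.

1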